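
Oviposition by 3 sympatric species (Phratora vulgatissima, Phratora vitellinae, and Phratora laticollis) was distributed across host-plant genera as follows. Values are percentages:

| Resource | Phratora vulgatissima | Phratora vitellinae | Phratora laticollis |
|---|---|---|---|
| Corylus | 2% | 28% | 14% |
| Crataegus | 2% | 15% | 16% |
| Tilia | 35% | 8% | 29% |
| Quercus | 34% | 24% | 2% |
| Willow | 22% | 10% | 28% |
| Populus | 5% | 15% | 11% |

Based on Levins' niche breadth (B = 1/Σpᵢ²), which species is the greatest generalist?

Convert percentages to proportions (divide by 100).
Σp_vulgᵢ² = 0.02² + 0.02² + 0.35² + 0.34² + 0.22² + 0.05² = 0.0004 + 0.0004 + 0.1225 + 0.1156 + 0.0484 + 0.0025 = 0.2898
B_vulg = 1 / 0.2898 = 3.4507
Σp_viteᵢ² = 0.28² + 0.15² + 0.08² + 0.24² + 0.10² + 0.15² = 0.0784 + 0.0225 + 0.0064 + 0.0576 + 0.0100 + 0.0225 = 0.1974
B_vite = 1 / 0.1974 = 5.0659
Σp_latiᵢ² = 0.14² + 0.16² + 0.29² + 0.02² + 0.28² + 0.11² = 0.0196 + 0.0256 + 0.0841 + 0.0004 + 0.0784 + 0.0121 = 0.2202
B_lati = 1 / 0.2202 = 4.5413
Highest B → broadest niche (most generalist): Phratora vitellinae (B = 5.07).

Phratora vitellinae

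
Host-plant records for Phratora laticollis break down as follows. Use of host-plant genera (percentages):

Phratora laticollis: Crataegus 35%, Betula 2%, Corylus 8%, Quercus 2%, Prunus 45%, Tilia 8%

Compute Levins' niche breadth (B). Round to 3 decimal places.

Convert percentages to proportions (divide by 100).
Σpᵢ² = 0.35² + 0.02² + 0.08² + 0.02² + 0.45² + 0.08² = 0.1225 + 0.0004 + 0.0064 + 0.0004 + 0.2025 + 0.0064 = 0.3386
B = 1 / 0.3386 = 2.95334

2.953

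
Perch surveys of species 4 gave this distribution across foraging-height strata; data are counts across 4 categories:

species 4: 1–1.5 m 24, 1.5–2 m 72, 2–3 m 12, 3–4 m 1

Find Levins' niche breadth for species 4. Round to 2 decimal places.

Proportions for species 4 (n=109): 24/109=0.2202, 72/109=0.6606, 12/109=0.1101, 1/109=0.0092
Σpᵢ² = 0.2202² + 0.6606² + 0.1101² + 0.0092² = 0.048488 + 0.436392 + 0.012122 + 0.000085 = 0.497087
B = 1 / 0.497087 = 2.0117

2.01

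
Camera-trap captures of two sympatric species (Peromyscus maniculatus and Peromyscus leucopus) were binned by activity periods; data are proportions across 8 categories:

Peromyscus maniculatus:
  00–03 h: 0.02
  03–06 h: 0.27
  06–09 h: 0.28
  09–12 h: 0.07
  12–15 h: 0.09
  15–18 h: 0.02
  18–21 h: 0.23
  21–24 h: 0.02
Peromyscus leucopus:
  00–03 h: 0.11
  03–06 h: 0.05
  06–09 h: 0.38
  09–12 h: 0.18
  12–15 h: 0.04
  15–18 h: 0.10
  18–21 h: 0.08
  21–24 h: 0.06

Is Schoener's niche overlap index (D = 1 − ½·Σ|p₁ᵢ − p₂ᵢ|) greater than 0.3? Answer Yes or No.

Yes

Σ|p₁ᵢ − p₂ᵢ| = 0.09 + 0.22 + 0.10 + 0.11 + 0.05 + 0.08 + 0.15 + 0.04 = 0.84
D = 1 − ½ × 0.84 = 1 − 0.420 = 0.5800
D = 0.5800 > 0.3 → Yes.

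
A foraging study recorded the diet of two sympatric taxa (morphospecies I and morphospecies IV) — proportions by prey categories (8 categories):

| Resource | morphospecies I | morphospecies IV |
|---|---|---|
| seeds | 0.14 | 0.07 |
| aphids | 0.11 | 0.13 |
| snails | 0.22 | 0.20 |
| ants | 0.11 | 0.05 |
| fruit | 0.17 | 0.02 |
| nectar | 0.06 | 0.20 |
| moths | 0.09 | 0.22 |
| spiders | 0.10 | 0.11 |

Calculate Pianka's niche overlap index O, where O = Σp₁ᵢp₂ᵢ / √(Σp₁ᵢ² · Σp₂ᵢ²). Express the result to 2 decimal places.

0.78

Σ p₁ᵢp₂ᵢ = 0.0098 + 0.0143 + 0.0440 + 0.0055 + 0.0034 + 0.0120 + 0.0198 + 0.0110 = 0.1198
Σp_1ᵢ² = 0.14² + 0.11² + 0.22² + 0.11² + 0.17² + 0.06² + 0.09² + 0.10² = 0.0196 + 0.0121 + 0.0484 + 0.0121 + 0.0289 + 0.0036 + 0.0081 + 0.0100 = 0.1428
Σp_2ᵢ² = 0.07² + 0.13² + 0.20² + 0.05² + 0.02² + 0.20² + 0.22² + 0.11² = 0.0049 + 0.0169 + 0.0400 + 0.0025 + 0.0004 + 0.0400 + 0.0484 + 0.0121 = 0.1652
O = 0.1198 / √(0.1428 × 0.1652) = 0.1198 / 0.15359 = 0.7800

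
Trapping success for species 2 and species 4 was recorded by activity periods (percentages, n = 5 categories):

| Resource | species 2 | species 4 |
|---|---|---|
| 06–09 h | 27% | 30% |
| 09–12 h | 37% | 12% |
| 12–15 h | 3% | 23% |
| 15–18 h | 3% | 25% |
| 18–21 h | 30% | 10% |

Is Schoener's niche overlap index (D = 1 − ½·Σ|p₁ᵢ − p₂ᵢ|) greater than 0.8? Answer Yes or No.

Convert percentages to proportions (divide by 100).
Σ|p₁ᵢ − p₂ᵢ| = 0.03 + 0.25 + 0.20 + 0.22 + 0.20 = 0.90
D = 1 − ½ × 0.90 = 1 − 0.450 = 0.5500
D = 0.5500 < 0.8 → No.

No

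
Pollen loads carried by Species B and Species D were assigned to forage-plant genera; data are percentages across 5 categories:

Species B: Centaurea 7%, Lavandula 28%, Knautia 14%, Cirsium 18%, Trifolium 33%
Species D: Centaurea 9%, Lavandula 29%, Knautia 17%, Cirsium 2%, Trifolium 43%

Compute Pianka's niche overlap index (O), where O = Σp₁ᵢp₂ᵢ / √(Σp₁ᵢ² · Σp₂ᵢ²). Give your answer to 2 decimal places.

Convert percentages to proportions (divide by 100).
Σ p₁ᵢp₂ᵢ = 0.0063 + 0.0812 + 0.0238 + 0.0036 + 0.1419 = 0.2568
Σp_1ᵢ² = 0.07² + 0.28² + 0.14² + 0.18² + 0.33² = 0.0049 + 0.0784 + 0.0196 + 0.0324 + 0.1089 = 0.2442
Σp_2ᵢ² = 0.09² + 0.29² + 0.17² + 0.02² + 0.43² = 0.0081 + 0.0841 + 0.0289 + 0.0004 + 0.1849 = 0.3064
O = 0.2568 / √(0.2442 × 0.3064) = 0.2568 / 0.27354 = 0.9388

0.94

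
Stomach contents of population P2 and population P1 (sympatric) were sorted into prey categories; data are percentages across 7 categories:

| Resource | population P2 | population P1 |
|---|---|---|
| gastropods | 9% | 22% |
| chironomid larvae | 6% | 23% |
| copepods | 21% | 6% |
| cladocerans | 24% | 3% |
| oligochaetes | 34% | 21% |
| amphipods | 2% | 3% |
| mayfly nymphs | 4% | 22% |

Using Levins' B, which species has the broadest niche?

population P1

Convert percentages to proportions (divide by 100).
Σp_P2ᵢ² = 0.09² + 0.06² + 0.21² + 0.24² + 0.34² + 0.02² + 0.04² = 0.0081 + 0.0036 + 0.0441 + 0.0576 + 0.1156 + 0.0004 + 0.0016 = 0.2310
B_P2 = 1 / 0.2310 = 4.3290
Σp_P1ᵢ² = 0.22² + 0.23² + 0.06² + 0.03² + 0.21² + 0.03² + 0.22² = 0.0484 + 0.0529 + 0.0036 + 0.0009 + 0.0441 + 0.0009 + 0.0484 = 0.1992
B_P1 = 1 / 0.1992 = 5.0201
Highest B → broadest niche (most generalist): population P1 (B = 5.02).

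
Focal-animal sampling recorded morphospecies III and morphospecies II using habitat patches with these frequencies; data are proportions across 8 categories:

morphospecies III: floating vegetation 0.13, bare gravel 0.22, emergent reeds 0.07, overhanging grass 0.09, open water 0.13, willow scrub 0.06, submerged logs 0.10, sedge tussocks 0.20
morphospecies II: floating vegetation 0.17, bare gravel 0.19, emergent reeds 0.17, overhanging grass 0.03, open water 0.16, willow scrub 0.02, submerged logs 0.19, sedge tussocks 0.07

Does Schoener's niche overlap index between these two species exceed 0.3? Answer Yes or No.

Yes

Σ|p₁ᵢ − p₂ᵢ| = 0.04 + 0.03 + 0.10 + 0.06 + 0.03 + 0.04 + 0.09 + 0.13 = 0.52
D = 1 − ½ × 0.52 = 1 − 0.260 = 0.7400
D = 0.7400 > 0.3 → Yes.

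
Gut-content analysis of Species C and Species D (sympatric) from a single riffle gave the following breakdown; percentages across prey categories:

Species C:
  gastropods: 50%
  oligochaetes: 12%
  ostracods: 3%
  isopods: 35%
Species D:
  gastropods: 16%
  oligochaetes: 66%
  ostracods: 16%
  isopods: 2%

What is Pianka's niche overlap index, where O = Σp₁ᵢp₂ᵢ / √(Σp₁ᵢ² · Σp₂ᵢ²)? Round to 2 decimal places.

0.39

Convert percentages to proportions (divide by 100).
Σ p₁ᵢp₂ᵢ = 0.0800 + 0.0792 + 0.0048 + 0.0070 = 0.1710
Σp_1ᵢ² = 0.50² + 0.12² + 0.03² + 0.35² = 0.2500 + 0.0144 + 0.0009 + 0.1225 = 0.3878
Σp_2ᵢ² = 0.16² + 0.66² + 0.16² + 0.02² = 0.0256 + 0.4356 + 0.0256 + 0.0004 = 0.4872
O = 0.1710 / √(0.3878 × 0.4872) = 0.1710 / 0.43467 = 0.3934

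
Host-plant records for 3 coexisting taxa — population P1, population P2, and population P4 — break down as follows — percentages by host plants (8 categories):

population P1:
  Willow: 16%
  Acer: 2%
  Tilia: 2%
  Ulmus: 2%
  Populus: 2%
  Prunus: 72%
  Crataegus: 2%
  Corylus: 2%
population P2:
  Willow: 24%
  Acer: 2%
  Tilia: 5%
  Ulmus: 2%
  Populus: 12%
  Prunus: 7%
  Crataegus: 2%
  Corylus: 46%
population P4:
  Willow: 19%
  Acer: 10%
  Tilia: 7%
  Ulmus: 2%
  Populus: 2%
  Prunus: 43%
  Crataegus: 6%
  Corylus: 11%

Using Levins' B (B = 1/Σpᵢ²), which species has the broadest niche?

Convert percentages to proportions (divide by 100).
Σp_P1ᵢ² = 0.16² + 0.02² + 0.02² + 0.02² + 0.02² + 0.72² + 0.02² + 0.02² = 0.0256 + 0.0004 + 0.0004 + 0.0004 + 0.0004 + 0.5184 + 0.0004 + 0.0004 = 0.5464
B_P1 = 1 / 0.5464 = 1.8302
Σp_P2ᵢ² = 0.24² + 0.02² + 0.05² + 0.02² + 0.12² + 0.07² + 0.02² + 0.46² = 0.0576 + 0.0004 + 0.0025 + 0.0004 + 0.0144 + 0.0049 + 0.0004 + 0.2116 = 0.2922
B_P2 = 1 / 0.2922 = 3.4223
Σp_P4ᵢ² = 0.19² + 0.10² + 0.07² + 0.02² + 0.02² + 0.43² + 0.06² + 0.11² = 0.0361 + 0.0100 + 0.0049 + 0.0004 + 0.0004 + 0.1849 + 0.0036 + 0.0121 = 0.2524
B_P4 = 1 / 0.2524 = 3.9620
Highest B → broadest niche (most generalist): population P4 (B = 3.96).

population P4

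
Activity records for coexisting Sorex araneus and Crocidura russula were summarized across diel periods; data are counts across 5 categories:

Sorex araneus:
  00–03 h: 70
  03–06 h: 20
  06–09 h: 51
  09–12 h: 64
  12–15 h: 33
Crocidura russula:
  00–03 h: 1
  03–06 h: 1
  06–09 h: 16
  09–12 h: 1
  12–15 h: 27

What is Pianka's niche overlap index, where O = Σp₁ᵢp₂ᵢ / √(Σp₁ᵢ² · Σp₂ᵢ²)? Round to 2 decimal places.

0.52

Proportions for Sorex araneus (n=238): 70/238=0.2941, 20/238=0.0840, 51/238=0.2143, 64/238=0.2689, 33/238=0.1387
Proportions for Crocidura russula (n=46): 1/46=0.0217, 1/46=0.0217, 16/46=0.3478, 1/46=0.0217, 27/46=0.5870
Σ p₁ᵢp₂ᵢ = 0.006382 + 0.001823 + 0.074534 + 0.005835 + 0.081417 = 0.169991
Σp_1ᵢ² = 0.2941² + 0.0840² + 0.2143² + 0.2689² + 0.1387² = 0.086495 + 0.007056 + 0.045924 + 0.072307 + 0.019238 = 0.231020
Σp_2ᵢ² = 0.0217² + 0.0217² + 0.3478² + 0.0217² + 0.5870² = 0.000471 + 0.000471 + 0.120965 + 0.000471 + 0.344569 = 0.466947
O = 0.169991 / √(0.231020 × 0.466947) = 0.169991 / 0.3284419 = 0.5176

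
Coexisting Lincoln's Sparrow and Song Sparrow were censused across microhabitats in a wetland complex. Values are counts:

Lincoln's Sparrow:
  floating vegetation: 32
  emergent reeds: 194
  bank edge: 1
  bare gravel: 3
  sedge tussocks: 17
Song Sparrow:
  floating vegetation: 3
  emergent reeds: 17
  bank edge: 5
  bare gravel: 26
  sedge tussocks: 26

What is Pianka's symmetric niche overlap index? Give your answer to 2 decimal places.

Proportions for Lincoln's Sparrow (n=247): 32/247=0.1296, 194/247=0.7854, 1/247=0.0040, 3/247=0.0121, 17/247=0.0688
Proportions for Song Sparrow (n=77): 3/77=0.0390, 17/77=0.2208, 5/77=0.0649, 26/77=0.3377, 26/77=0.3377
Σ p₁ᵢp₂ᵢ = 0.005054 + 0.173416 + 0.000260 + 0.004086 + 0.023234 = 0.206050
Σp_1ᵢ² = 0.1296² + 0.7854² + 0.0040² + 0.0121² + 0.0688² = 0.016796 + 0.616853 + 0.000016 + 0.000146 + 0.004733 = 0.638544
Σp_2ᵢ² = 0.0390² + 0.2208² + 0.0649² + 0.3377² + 0.3377² = 0.001521 + 0.048753 + 0.004212 + 0.114041 + 0.114041 = 0.282568
O = 0.206050 / √(0.638544 × 0.282568) = 0.206050 / 0.4247730 = 0.4851

0.49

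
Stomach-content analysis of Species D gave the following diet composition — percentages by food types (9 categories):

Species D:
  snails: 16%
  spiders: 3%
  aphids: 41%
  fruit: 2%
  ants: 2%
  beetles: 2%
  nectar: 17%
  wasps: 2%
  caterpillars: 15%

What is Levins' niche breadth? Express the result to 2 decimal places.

Convert percentages to proportions (divide by 100).
Σpᵢ² = 0.16² + 0.03² + 0.41² + 0.02² + 0.02² + 0.02² + 0.17² + 0.02² + 0.15² = 0.0256 + 0.0009 + 0.1681 + 0.0004 + 0.0004 + 0.0004 + 0.0289 + 0.0004 + 0.0225 = 0.2476
B = 1 / 0.2476 = 4.0388

4.04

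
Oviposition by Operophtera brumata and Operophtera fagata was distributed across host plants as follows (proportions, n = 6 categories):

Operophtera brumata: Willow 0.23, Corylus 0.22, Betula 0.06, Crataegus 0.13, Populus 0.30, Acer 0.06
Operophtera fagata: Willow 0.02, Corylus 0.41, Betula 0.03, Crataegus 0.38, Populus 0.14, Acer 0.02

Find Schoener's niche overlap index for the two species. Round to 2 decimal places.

Σ|p₁ᵢ − p₂ᵢ| = 0.21 + 0.19 + 0.03 + 0.25 + 0.16 + 0.04 = 0.88
D = 1 − ½ × 0.88 = 1 − 0.440 = 0.5600

0.56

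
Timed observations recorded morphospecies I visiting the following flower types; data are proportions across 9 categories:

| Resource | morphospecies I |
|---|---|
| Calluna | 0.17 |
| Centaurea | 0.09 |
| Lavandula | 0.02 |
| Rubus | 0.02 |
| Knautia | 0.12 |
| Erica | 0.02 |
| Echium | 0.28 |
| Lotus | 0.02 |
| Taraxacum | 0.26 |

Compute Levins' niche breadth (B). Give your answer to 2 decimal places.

5.03

Σpᵢ² = 0.17² + 0.09² + 0.02² + 0.02² + 0.12² + 0.02² + 0.28² + 0.02² + 0.26² = 0.0289 + 0.0081 + 0.0004 + 0.0004 + 0.0144 + 0.0004 + 0.0784 + 0.0004 + 0.0676 = 0.1990
B = 1 / 0.1990 = 5.0251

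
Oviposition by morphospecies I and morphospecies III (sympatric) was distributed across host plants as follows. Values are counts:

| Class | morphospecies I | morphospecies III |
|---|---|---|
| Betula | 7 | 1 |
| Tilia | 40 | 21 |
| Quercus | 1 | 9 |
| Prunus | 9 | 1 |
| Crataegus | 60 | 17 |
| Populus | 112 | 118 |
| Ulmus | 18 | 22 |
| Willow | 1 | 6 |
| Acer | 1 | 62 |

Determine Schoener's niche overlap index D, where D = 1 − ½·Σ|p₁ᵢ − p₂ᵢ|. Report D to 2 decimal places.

Proportions for morphospecies I (n=249): 7/249=0.0281, 40/249=0.1606, 1/249=0.0040, 9/249=0.0361, 60/249=0.2410, 112/249=0.4498, 18/249=0.0723, 1/249=0.0040, 1/249=0.0040
Proportions for morphospecies III (n=257): 1/257=0.0039, 21/257=0.0817, 9/257=0.0350, 1/257=0.0039, 17/257=0.0661, 118/257=0.4591, 22/257=0.0856, 6/257=0.0233, 62/257=0.2412
Σ|p₁ᵢ − p₂ᵢ| = 0.0242 + 0.0789 + 0.0310 + 0.0322 + 0.1749 + 0.0093 + 0.0133 + 0.0193 + 0.2372 = 0.6203
D = 1 − ½ × 0.6203 = 1 − 0.31015 = 0.68985

0.69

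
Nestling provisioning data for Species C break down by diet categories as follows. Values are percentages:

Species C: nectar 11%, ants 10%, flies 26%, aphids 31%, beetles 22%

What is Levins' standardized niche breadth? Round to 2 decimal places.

0.82

Convert percentages to proportions (divide by 100).
Σpᵢ² = 0.11² + 0.10² + 0.26² + 0.31² + 0.22² = 0.0121 + 0.0100 + 0.0676 + 0.0961 + 0.0484 = 0.2342
B = 1 / 0.2342 = 4.2699
Bₛ = (B − 1)/(n − 1) = (4.2699 − 1)/(5 − 1) = 3.2699/4 = 0.8175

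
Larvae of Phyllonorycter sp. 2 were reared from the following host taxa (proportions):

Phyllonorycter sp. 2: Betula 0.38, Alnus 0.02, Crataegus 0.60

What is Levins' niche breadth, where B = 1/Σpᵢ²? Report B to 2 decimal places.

1.98

Σpᵢ² = 0.38² + 0.02² + 0.60² = 0.1444 + 0.0004 + 0.3600 = 0.5048
B = 1 / 0.5048 = 1.9810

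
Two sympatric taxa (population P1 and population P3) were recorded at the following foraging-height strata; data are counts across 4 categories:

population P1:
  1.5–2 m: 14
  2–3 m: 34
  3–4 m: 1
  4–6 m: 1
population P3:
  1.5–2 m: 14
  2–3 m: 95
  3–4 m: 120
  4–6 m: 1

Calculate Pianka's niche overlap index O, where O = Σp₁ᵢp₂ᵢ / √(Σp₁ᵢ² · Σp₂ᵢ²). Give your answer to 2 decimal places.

Proportions for population P1 (n=50): 14/50=0.2800, 34/50=0.6800, 1/50=0.0200, 1/50=0.0200
Proportions for population P3 (n=230): 14/230=0.0609, 95/230=0.4130, 120/230=0.5217, 1/230=0.0043
Σ p₁ᵢp₂ᵢ = 0.017052 + 0.280840 + 0.010434 + 0.000086 = 0.308412
Σp_1ᵢ² = 0.2800² + 0.6800² + 0.0200² + 0.0200² = 0.078400 + 0.462400 + 0.000400 + 0.000400 = 0.541600
Σp_2ᵢ² = 0.0609² + 0.4130² + 0.5217² + 0.0043² = 0.003709 + 0.170569 + 0.272171 + 0.000018 = 0.446467
O = 0.308412 / √(0.541600 × 0.446467) = 0.308412 / 0.4917383 = 0.6272

0.63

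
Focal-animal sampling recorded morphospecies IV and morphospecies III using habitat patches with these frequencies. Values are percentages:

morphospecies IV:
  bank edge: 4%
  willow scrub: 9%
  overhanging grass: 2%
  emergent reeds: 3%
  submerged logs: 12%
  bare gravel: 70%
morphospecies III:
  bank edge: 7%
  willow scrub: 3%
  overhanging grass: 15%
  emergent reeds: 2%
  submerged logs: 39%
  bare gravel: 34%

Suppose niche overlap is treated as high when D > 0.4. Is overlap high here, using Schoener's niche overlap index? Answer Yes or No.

Yes

Convert percentages to proportions (divide by 100).
Σ|p₁ᵢ − p₂ᵢ| = 0.03 + 0.06 + 0.13 + 0.01 + 0.27 + 0.36 = 0.86
D = 1 − ½ × 0.86 = 1 − 0.430 = 0.5700
D = 0.5700 > 0.4 → Yes.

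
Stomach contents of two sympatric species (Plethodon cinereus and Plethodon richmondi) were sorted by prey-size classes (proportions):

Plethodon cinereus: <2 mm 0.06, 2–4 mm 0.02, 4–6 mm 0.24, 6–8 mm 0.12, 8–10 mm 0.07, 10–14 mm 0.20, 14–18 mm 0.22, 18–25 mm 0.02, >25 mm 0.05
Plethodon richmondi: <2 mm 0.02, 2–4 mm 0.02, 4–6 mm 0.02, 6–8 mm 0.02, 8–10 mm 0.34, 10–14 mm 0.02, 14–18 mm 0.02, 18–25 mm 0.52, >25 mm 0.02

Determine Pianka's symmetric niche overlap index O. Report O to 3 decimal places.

0.203

Σ p₁ᵢp₂ᵢ = 0.0012 + 0.0004 + 0.0048 + 0.0024 + 0.0238 + 0.0040 + 0.0044 + 0.0104 + 0.0010 = 0.0524
Σp_1ᵢ² = 0.06² + 0.02² + 0.24² + 0.12² + 0.07² + 0.20² + 0.22² + 0.02² + 0.05² = 0.0036 + 0.0004 + 0.0576 + 0.0144 + 0.0049 + 0.0400 + 0.0484 + 0.0004 + 0.0025 = 0.1722
Σp_2ᵢ² = 0.02² + 0.02² + 0.02² + 0.02² + 0.34² + 0.02² + 0.02² + 0.52² + 0.02² = 0.0004 + 0.0004 + 0.0004 + 0.0004 + 0.1156 + 0.0004 + 0.0004 + 0.2704 + 0.0004 = 0.3888
O = 0.0524 / √(0.1722 × 0.3888) = 0.0524 / 0.258750 = 0.20251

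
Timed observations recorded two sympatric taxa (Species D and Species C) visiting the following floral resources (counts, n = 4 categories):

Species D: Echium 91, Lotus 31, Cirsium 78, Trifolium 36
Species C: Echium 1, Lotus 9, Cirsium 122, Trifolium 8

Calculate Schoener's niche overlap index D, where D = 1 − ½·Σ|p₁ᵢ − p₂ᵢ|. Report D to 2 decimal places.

Proportions for Species D (n=236): 91/236=0.3856, 31/236=0.1314, 78/236=0.3305, 36/236=0.1525
Proportions for Species C (n=140): 1/140=0.0071, 9/140=0.0643, 122/140=0.8714, 8/140=0.0571
Σ|p₁ᵢ − p₂ᵢ| = 0.3785 + 0.0671 + 0.5409 + 0.0954 = 1.0819
D = 1 − ½ × 1.0819 = 1 − 0.54095 = 0.45905

0.46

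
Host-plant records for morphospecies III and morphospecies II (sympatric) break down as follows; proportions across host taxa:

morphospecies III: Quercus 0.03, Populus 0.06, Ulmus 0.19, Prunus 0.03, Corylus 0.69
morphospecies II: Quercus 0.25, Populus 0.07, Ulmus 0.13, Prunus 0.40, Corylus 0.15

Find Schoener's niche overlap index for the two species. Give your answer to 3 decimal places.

Σ|p₁ᵢ − p₂ᵢ| = 0.22 + 0.01 + 0.06 + 0.37 + 0.54 = 1.20
D = 1 − ½ × 1.20 = 1 − 0.600 = 0.40000

0.400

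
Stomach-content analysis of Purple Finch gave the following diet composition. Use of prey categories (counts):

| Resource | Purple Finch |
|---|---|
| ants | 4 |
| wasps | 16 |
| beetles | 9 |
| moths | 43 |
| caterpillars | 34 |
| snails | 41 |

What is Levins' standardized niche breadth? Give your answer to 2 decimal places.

Proportions for Purple Finch (n=147): 4/147=0.0272, 16/147=0.1088, 9/147=0.0612, 43/147=0.2925, 34/147=0.2313, 41/147=0.2789
Σpᵢ² = 0.0272² + 0.1088² + 0.0612² + 0.2925² + 0.2313² + 0.2789² = 0.000740 + 0.011837 + 0.003745 + 0.085556 + 0.053500 + 0.077785 = 0.233163
B = 1 / 0.233163 = 4.2888
Bₛ = (B − 1)/(n − 1) = (4.2888 − 1)/(6 − 1) = 3.2888/5 = 0.6578

0.66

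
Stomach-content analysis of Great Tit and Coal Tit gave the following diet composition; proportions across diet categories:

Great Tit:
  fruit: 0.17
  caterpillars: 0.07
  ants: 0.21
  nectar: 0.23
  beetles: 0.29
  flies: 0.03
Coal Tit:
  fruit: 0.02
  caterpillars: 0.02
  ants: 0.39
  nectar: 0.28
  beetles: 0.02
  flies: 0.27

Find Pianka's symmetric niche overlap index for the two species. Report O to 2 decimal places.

Σ p₁ᵢp₂ᵢ = 0.0034 + 0.0014 + 0.0819 + 0.0644 + 0.0058 + 0.0081 = 0.1650
Σp_1ᵢ² = 0.17² + 0.07² + 0.21² + 0.23² + 0.29² + 0.03² = 0.0289 + 0.0049 + 0.0441 + 0.0529 + 0.0841 + 0.0009 = 0.2158
Σp_2ᵢ² = 0.02² + 0.02² + 0.39² + 0.28² + 0.02² + 0.27² = 0.0004 + 0.0004 + 0.1521 + 0.0784 + 0.0004 + 0.0729 = 0.3046
O = 0.1650 / √(0.2158 × 0.3046) = 0.1650 / 0.25638 = 0.6436

0.64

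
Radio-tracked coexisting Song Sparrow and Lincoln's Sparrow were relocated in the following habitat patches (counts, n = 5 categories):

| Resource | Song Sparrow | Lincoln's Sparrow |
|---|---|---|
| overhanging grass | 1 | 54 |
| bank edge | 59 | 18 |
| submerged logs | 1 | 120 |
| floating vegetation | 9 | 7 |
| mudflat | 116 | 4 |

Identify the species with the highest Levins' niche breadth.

Lincoln's Sparrow

Proportions for Song Sparrow (n=186): 1/186=0.0054, 59/186=0.3172, 1/186=0.0054, 9/186=0.0484, 116/186=0.6237
Proportions for Lincoln's Sparrow (n=203): 54/203=0.2660, 18/203=0.0887, 120/203=0.5911, 7/203=0.0345, 4/203=0.0197
Σp_Songᵢ² = 0.0054² + 0.3172² + 0.0054² + 0.0484² + 0.6237² = 0.000029 + 0.100616 + 0.000029 + 0.002343 + 0.389002 = 0.492019
B_Song = 1 / 0.492019 = 2.0324
Σp_Lincᵢ² = 0.2660² + 0.0887² + 0.5911² + 0.0345² + 0.0197² = 0.070756 + 0.007868 + 0.349399 + 0.001190 + 0.000388 = 0.429601
B_Linc = 1 / 0.429601 = 2.3277
Highest B → broadest niche (most generalist): Lincoln's Sparrow (B = 2.33).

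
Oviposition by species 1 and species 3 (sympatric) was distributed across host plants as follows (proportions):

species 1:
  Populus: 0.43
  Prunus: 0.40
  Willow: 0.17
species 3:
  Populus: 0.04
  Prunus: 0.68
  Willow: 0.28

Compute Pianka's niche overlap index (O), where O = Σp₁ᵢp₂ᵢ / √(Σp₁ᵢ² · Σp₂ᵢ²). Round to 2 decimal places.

0.75

Σ p₁ᵢp₂ᵢ = 0.0172 + 0.2720 + 0.0476 = 0.3368
Σp_1ᵢ² = 0.43² + 0.40² + 0.17² = 0.1849 + 0.1600 + 0.0289 = 0.3738
Σp_2ᵢ² = 0.04² + 0.68² + 0.28² = 0.0016 + 0.4624 + 0.0784 = 0.5424
O = 0.3368 / √(0.3738 × 0.5424) = 0.3368 / 0.45028 = 0.7480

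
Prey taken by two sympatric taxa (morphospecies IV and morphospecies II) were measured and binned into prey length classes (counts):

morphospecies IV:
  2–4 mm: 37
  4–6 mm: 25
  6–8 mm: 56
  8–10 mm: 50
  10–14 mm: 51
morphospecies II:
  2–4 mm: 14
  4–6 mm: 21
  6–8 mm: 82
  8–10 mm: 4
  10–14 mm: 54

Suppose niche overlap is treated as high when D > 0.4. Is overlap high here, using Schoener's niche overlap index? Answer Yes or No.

Yes

Proportions for morphospecies IV (n=219): 37/219=0.1689, 25/219=0.1142, 56/219=0.2557, 50/219=0.2283, 51/219=0.2329
Proportions for morphospecies II (n=175): 14/175=0.0800, 21/175=0.1200, 82/175=0.4686, 4/175=0.0229, 54/175=0.3086
Σ|p₁ᵢ − p₂ᵢ| = 0.0889 + 0.0058 + 0.2129 + 0.2054 + 0.0757 = 0.5887
D = 1 − ½ × 0.5887 = 1 − 0.29435 = 0.70565
D = 0.70565 > 0.4 → Yes.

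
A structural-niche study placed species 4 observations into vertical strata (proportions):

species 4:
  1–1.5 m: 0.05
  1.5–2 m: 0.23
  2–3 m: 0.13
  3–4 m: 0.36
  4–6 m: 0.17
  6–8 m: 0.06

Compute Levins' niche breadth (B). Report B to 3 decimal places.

4.266

Σpᵢ² = 0.05² + 0.23² + 0.13² + 0.36² + 0.17² + 0.06² = 0.0025 + 0.0529 + 0.0169 + 0.1296 + 0.0289 + 0.0036 = 0.2344
B = 1 / 0.2344 = 4.26621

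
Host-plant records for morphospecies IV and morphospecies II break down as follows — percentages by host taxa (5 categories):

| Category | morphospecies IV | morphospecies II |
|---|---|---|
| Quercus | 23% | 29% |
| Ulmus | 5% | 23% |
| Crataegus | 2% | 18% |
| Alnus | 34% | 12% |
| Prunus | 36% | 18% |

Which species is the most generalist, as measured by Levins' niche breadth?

morphospecies II

Convert percentages to proportions (divide by 100).
Σp_IVᵢ² = 0.23² + 0.05² + 0.02² + 0.34² + 0.36² = 0.0529 + 0.0025 + 0.0004 + 0.1156 + 0.1296 = 0.3010
B_IV = 1 / 0.3010 = 3.3223
Σp_IIᵢ² = 0.29² + 0.23² + 0.18² + 0.12² + 0.18² = 0.0841 + 0.0529 + 0.0324 + 0.0144 + 0.0324 = 0.2162
B_II = 1 / 0.2162 = 4.6253
Highest B → broadest niche (most generalist): morphospecies II (B = 4.63).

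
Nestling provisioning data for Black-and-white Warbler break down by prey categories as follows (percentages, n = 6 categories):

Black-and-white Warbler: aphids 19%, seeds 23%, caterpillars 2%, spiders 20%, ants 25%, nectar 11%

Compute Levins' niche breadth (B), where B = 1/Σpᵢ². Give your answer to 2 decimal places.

4.90

Convert percentages to proportions (divide by 100).
Σpᵢ² = 0.19² + 0.23² + 0.02² + 0.20² + 0.25² + 0.11² = 0.0361 + 0.0529 + 0.0004 + 0.0400 + 0.0625 + 0.0121 = 0.2040
B = 1 / 0.2040 = 4.9020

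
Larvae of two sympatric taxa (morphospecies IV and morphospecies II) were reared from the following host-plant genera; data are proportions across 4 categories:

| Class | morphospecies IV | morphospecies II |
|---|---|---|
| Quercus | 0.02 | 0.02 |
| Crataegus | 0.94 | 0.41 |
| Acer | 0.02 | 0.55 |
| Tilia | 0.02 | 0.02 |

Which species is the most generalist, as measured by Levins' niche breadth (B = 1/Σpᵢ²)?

morphospecies II

Σp_IVᵢ² = 0.02² + 0.94² + 0.02² + 0.02² = 0.0004 + 0.8836 + 0.0004 + 0.0004 = 0.8848
B_IV = 1 / 0.8848 = 1.1302
Σp_IIᵢ² = 0.02² + 0.41² + 0.55² + 0.02² = 0.0004 + 0.1681 + 0.3025 + 0.0004 = 0.4714
B_II = 1 / 0.4714 = 2.1213
Highest B → broadest niche (most generalist): morphospecies II (B = 2.12).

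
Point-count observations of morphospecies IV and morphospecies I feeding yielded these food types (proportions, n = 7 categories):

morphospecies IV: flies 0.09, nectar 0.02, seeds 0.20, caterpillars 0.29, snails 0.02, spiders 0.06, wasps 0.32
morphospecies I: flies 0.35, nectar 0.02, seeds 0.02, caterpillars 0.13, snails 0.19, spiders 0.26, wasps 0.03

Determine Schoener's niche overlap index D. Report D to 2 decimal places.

0.37

Σ|p₁ᵢ − p₂ᵢ| = 0.26 + 0.00 + 0.18 + 0.16 + 0.17 + 0.20 + 0.29 = 1.26
D = 1 − ½ × 1.26 = 1 − 0.630 = 0.3700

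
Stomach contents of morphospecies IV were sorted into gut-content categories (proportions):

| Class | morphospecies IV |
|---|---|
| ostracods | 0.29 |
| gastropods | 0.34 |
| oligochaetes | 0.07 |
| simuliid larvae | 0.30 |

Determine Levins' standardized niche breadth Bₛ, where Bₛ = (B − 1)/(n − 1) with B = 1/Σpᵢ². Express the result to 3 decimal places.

0.798

Σpᵢ² = 0.29² + 0.34² + 0.07² + 0.30² = 0.0841 + 0.1156 + 0.0049 + 0.0900 = 0.2946
B = 1 / 0.2946 = 3.39443
Bₛ = (B − 1)/(n − 1) = (3.39443 − 1)/(4 − 1) = 2.39443/3 = 0.79814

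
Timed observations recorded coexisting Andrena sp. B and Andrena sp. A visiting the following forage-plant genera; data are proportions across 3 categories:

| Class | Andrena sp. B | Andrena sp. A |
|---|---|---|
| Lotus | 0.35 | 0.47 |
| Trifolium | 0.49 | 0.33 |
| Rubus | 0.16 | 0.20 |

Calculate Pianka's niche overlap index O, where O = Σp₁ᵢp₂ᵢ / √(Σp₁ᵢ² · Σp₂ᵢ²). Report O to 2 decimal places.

0.95

Σ p₁ᵢp₂ᵢ = 0.1645 + 0.1617 + 0.0320 = 0.3582
Σp_1ᵢ² = 0.35² + 0.49² + 0.16² = 0.1225 + 0.2401 + 0.0256 = 0.3882
Σp_2ᵢ² = 0.47² + 0.33² + 0.20² = 0.2209 + 0.1089 + 0.0400 = 0.3698
O = 0.3582 / √(0.3882 × 0.3698) = 0.3582 / 0.37889 = 0.9454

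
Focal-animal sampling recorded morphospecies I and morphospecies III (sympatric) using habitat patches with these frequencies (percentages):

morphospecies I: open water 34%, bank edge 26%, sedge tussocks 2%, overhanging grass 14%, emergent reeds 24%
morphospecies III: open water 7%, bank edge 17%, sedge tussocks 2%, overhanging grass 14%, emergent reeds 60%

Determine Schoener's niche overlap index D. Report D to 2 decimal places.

Convert percentages to proportions (divide by 100).
Σ|p₁ᵢ − p₂ᵢ| = 0.27 + 0.09 + 0.00 + 0.00 + 0.36 = 0.72
D = 1 − ½ × 0.72 = 1 − 0.360 = 0.6400

0.64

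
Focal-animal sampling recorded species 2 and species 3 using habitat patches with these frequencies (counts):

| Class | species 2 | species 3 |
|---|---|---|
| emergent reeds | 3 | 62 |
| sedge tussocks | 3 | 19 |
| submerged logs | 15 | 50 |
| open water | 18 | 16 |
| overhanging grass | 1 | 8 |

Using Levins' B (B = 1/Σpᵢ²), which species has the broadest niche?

Proportions for species 2 (n=40): 3/40=0.0750, 3/40=0.0750, 15/40=0.3750, 18/40=0.4500, 1/40=0.0250
Proportions for species 3 (n=155): 62/155=0.4000, 19/155=0.1226, 50/155=0.3226, 16/155=0.1032, 8/155=0.0516
Σp_2ᵢ² = 0.0750² + 0.0750² + 0.3750² + 0.4500² + 0.0250² = 0.005625 + 0.005625 + 0.140625 + 0.202500 + 0.000625 = 0.355000
B_2 = 1 / 0.355000 = 2.8169
Σp_3ᵢ² = 0.4000² + 0.1226² + 0.3226² + 0.1032² + 0.0516² = 0.160000 + 0.015031 + 0.104071 + 0.010650 + 0.002663 = 0.292415
B_3 = 1 / 0.292415 = 3.4198
Highest B → broadest niche (most generalist): species 3 (B = 3.42).

species 3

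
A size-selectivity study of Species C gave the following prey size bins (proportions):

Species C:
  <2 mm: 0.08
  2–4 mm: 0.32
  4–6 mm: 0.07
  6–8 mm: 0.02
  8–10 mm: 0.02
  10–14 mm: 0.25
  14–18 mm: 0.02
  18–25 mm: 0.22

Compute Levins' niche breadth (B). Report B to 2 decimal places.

Σpᵢ² = 0.08² + 0.32² + 0.07² + 0.02² + 0.02² + 0.25² + 0.02² + 0.22² = 0.0064 + 0.1024 + 0.0049 + 0.0004 + 0.0004 + 0.0625 + 0.0004 + 0.0484 = 0.2258
B = 1 / 0.2258 = 4.4287

4.43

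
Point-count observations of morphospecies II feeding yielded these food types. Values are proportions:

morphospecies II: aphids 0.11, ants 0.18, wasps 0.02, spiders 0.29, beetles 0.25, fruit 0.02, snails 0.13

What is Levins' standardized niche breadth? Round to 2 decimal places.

Σpᵢ² = 0.11² + 0.18² + 0.02² + 0.29² + 0.25² + 0.02² + 0.13² = 0.0121 + 0.0324 + 0.0004 + 0.0841 + 0.0625 + 0.0004 + 0.0169 = 0.2088
B = 1 / 0.2088 = 4.7893
Bₛ = (B − 1)/(n − 1) = (4.7893 − 1)/(7 − 1) = 3.7893/6 = 0.6316

0.63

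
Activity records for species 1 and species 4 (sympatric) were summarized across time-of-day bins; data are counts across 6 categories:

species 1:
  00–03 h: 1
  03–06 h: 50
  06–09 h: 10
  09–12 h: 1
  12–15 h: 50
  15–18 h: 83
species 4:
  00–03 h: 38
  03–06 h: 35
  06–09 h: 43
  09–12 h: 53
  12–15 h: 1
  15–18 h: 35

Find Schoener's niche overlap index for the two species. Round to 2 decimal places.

Proportions for species 1 (n=195): 1/195=0.0051, 50/195=0.2564, 10/195=0.0513, 1/195=0.0051, 50/195=0.2564, 83/195=0.4256
Proportions for species 4 (n=205): 38/205=0.1854, 35/205=0.1707, 43/205=0.2098, 53/205=0.2585, 1/205=0.0049, 35/205=0.1707
Σ|p₁ᵢ − p₂ᵢ| = 0.1803 + 0.0857 + 0.1585 + 0.2534 + 0.2515 + 0.2549 = 1.1843
D = 1 − ½ × 1.1843 = 1 − 0.59215 = 0.40785

0.41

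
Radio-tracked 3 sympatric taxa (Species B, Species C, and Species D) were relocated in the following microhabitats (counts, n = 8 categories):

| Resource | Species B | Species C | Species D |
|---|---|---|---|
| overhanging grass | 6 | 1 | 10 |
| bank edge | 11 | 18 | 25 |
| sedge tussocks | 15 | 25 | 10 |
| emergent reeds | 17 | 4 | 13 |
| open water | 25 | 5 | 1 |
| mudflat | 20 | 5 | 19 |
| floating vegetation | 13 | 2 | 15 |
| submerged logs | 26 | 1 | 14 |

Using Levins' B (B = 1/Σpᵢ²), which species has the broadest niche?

Proportions for Species B (n=133): 6/133=0.0451, 11/133=0.0827, 15/133=0.1128, 17/133=0.1278, 25/133=0.1880, 20/133=0.1504, 13/133=0.0977, 26/133=0.1955
Proportions for Species C (n=61): 1/61=0.0164, 18/61=0.2951, 25/61=0.4098, 4/61=0.0656, 5/61=0.0820, 5/61=0.0820, 2/61=0.0328, 1/61=0.0164
Proportions for Species D (n=107): 10/107=0.0935, 25/107=0.2336, 10/107=0.0935, 13/107=0.1215, 1/107=0.0093, 19/107=0.1776, 15/107=0.1402, 14/107=0.1308
Σp_Bᵢ² = 0.0451² + 0.0827² + 0.1128² + 0.1278² + 0.1880² + 0.1504² + 0.0977² + 0.1955² = 0.002034 + 0.006839 + 0.012724 + 0.016333 + 0.035344 + 0.022620 + 0.009545 + 0.038220 = 0.143659
B_B = 1 / 0.143659 = 6.9609
Σp_Cᵢ² = 0.0164² + 0.2951² + 0.4098² + 0.0656² + 0.0820² + 0.0820² + 0.0328² + 0.0164² = 0.000269 + 0.087084 + 0.167936 + 0.004303 + 0.006724 + 0.006724 + 0.001076 + 0.000269 = 0.274385
B_C = 1 / 0.274385 = 3.6445
Σp_Dᵢ² = 0.0935² + 0.2336² + 0.0935² + 0.1215² + 0.0093² + 0.1776² + 0.1402² + 0.1308² = 0.008742 + 0.054569 + 0.008742 + 0.014762 + 0.000086 + 0.031542 + 0.019656 + 0.017109 = 0.155208
B_D = 1 / 0.155208 = 6.4430
Highest B → broadest niche (most generalist): Species B (B = 6.96).

Species B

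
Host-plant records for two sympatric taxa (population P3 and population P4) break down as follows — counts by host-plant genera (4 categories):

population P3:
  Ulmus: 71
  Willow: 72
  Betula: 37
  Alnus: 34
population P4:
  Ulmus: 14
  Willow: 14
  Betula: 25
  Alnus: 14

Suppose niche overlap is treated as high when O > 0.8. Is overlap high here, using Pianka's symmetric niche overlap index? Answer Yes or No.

Proportions for population P3 (n=214): 71/214=0.3318, 72/214=0.3364, 37/214=0.1729, 34/214=0.1589
Proportions for population P4 (n=67): 14/67=0.2090, 14/67=0.2090, 25/67=0.3731, 14/67=0.2090
Σ p₁ᵢp₂ᵢ = 0.069346 + 0.070308 + 0.064509 + 0.033210 = 0.237373
Σp_1ᵢ² = 0.3318² + 0.3364² + 0.1729² + 0.1589² = 0.110091 + 0.113165 + 0.029894 + 0.025249 = 0.278399
Σp_2ᵢ² = 0.2090² + 0.2090² + 0.3731² + 0.2090² = 0.043681 + 0.043681 + 0.139204 + 0.043681 = 0.270247
O = 0.237373 / √(0.278399 × 0.270247) = 0.237373 / 0.2742927 = 0.8654
O = 0.8654 > 0.8 → Yes.

Yes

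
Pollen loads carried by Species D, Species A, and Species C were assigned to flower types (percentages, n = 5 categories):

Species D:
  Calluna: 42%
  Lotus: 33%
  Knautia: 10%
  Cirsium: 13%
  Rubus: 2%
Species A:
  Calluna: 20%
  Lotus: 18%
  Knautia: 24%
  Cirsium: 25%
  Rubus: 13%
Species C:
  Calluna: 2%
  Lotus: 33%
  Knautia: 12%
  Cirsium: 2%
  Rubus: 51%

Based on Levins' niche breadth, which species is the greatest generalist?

Species A

Convert percentages to proportions (divide by 100).
Σp_Dᵢ² = 0.42² + 0.33² + 0.10² + 0.13² + 0.02² = 0.1764 + 0.1089 + 0.0100 + 0.0169 + 0.0004 = 0.3126
B_D = 1 / 0.3126 = 3.1990
Σp_Aᵢ² = 0.20² + 0.18² + 0.24² + 0.25² + 0.13² = 0.0400 + 0.0324 + 0.0576 + 0.0625 + 0.0169 = 0.2094
B_A = 1 / 0.2094 = 4.7755
Σp_Cᵢ² = 0.02² + 0.33² + 0.12² + 0.02² + 0.51² = 0.0004 + 0.1089 + 0.0144 + 0.0004 + 0.2601 = 0.3842
B_C = 1 / 0.3842 = 2.6028
Highest B → broadest niche (most generalist): Species A (B = 4.78).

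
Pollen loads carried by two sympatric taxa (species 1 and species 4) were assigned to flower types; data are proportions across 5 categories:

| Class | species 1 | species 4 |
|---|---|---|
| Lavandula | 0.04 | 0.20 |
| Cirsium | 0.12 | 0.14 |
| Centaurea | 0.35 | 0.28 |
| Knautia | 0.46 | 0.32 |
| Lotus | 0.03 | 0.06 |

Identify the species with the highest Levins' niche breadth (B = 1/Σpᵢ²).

species 4

Σp_1ᵢ² = 0.04² + 0.12² + 0.35² + 0.46² + 0.03² = 0.0016 + 0.0144 + 0.1225 + 0.2116 + 0.0009 = 0.3510
B_1 = 1 / 0.3510 = 2.8490
Σp_4ᵢ² = 0.20² + 0.14² + 0.28² + 0.32² + 0.06² = 0.0400 + 0.0196 + 0.0784 + 0.1024 + 0.0036 = 0.2440
B_4 = 1 / 0.2440 = 4.0984
Highest B → broadest niche (most generalist): species 4 (B = 4.10).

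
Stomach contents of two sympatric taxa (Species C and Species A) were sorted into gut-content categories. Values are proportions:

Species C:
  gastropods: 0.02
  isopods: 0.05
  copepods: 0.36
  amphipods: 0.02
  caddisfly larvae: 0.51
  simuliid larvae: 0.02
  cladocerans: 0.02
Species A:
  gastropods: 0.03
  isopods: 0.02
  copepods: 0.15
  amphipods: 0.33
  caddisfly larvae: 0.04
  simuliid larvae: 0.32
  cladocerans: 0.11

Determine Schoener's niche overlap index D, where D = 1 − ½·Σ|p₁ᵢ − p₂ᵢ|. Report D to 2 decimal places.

Σ|p₁ᵢ − p₂ᵢ| = 0.01 + 0.03 + 0.21 + 0.31 + 0.47 + 0.30 + 0.09 = 1.42
D = 1 − ½ × 1.42 = 1 − 0.710 = 0.2900

0.29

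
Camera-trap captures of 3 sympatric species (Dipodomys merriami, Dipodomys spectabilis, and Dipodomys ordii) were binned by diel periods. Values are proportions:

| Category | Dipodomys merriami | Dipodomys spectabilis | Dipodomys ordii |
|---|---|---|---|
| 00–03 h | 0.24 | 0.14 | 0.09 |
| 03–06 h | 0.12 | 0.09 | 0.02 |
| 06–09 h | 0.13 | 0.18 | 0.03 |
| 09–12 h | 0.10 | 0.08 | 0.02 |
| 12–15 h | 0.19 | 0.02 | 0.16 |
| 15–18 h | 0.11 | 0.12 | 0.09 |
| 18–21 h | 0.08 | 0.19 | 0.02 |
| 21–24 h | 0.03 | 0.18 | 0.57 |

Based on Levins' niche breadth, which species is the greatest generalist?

Σp_merrᵢ² = 0.24² + 0.12² + 0.13² + 0.10² + 0.19² + 0.11² + 0.08² + 0.03² = 0.0576 + 0.0144 + 0.0169 + 0.0100 + 0.0361 + 0.0121 + 0.0064 + 0.0009 = 0.1544
B_merr = 1 / 0.1544 = 6.4767
Σp_specᵢ² = 0.14² + 0.09² + 0.18² + 0.08² + 0.02² + 0.12² + 0.19² + 0.18² = 0.0196 + 0.0081 + 0.0324 + 0.0064 + 0.0004 + 0.0144 + 0.0361 + 0.0324 = 0.1498
B_spec = 1 / 0.1498 = 6.6756
Σp_ordiᵢ² = 0.09² + 0.02² + 0.03² + 0.02² + 0.16² + 0.09² + 0.02² + 0.57² = 0.0081 + 0.0004 + 0.0009 + 0.0004 + 0.0256 + 0.0081 + 0.0004 + 0.3249 = 0.3688
B_ordi = 1 / 0.3688 = 2.7115
Highest B → broadest niche (most generalist): Dipodomys spectabilis (B = 6.68).

Dipodomys spectabilis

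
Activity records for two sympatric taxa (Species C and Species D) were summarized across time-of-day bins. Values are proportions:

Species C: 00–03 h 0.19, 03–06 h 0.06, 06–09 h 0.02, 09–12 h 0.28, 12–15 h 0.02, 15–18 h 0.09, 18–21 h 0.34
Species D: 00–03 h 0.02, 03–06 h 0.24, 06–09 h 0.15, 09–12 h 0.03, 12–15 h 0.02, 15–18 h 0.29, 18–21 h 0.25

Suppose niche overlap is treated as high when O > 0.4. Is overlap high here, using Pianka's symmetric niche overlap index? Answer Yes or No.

Yes

Σ p₁ᵢp₂ᵢ = 0.0038 + 0.0144 + 0.0030 + 0.0084 + 0.0004 + 0.0261 + 0.0850 = 0.1411
Σp_1ᵢ² = 0.19² + 0.06² + 0.02² + 0.28² + 0.02² + 0.09² + 0.34² = 0.0361 + 0.0036 + 0.0004 + 0.0784 + 0.0004 + 0.0081 + 0.1156 = 0.2426
Σp_2ᵢ² = 0.02² + 0.24² + 0.15² + 0.03² + 0.02² + 0.29² + 0.25² = 0.0004 + 0.0576 + 0.0225 + 0.0009 + 0.0004 + 0.0841 + 0.0625 = 0.2284
O = 0.1411 / √(0.2426 × 0.2284) = 0.1411 / 0.23539 = 0.5994
O = 0.5994 > 0.4 → Yes.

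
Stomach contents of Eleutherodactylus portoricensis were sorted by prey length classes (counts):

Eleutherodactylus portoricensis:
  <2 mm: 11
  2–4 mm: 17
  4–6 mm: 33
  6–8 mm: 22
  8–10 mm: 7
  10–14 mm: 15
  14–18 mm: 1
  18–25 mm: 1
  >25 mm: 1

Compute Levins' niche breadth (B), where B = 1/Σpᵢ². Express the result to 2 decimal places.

Proportions for Eleutherodactylus portoricensis (n=108): 11/108=0.1019, 17/108=0.1574, 33/108=0.3056, 22/108=0.2037, 7/108=0.0648, 15/108=0.1389, 1/108=0.0093, 1/108=0.0093, 1/108=0.0093
Σpᵢ² = 0.1019² + 0.1574² + 0.3056² + 0.2037² + 0.0648² + 0.1389² + 0.0093² + 0.0093² + 0.0093² = 0.010384 + 0.024775 + 0.093391 + 0.041494 + 0.004199 + 0.019293 + 0.000086 + 0.000086 + 0.000086 = 0.193794
B = 1 / 0.193794 = 5.1601

5.16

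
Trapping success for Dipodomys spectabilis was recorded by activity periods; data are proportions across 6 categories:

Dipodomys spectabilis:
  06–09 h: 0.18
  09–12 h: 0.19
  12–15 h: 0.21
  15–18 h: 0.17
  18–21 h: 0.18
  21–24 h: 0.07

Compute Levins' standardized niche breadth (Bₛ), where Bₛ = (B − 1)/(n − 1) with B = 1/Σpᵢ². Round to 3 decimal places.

0.919

Σpᵢ² = 0.18² + 0.19² + 0.21² + 0.17² + 0.18² + 0.07² = 0.0324 + 0.0361 + 0.0441 + 0.0289 + 0.0324 + 0.0049 = 0.1788
B = 1 / 0.1788 = 5.59284
Bₛ = (B − 1)/(n − 1) = (5.59284 − 1)/(6 − 1) = 4.59284/5 = 0.91857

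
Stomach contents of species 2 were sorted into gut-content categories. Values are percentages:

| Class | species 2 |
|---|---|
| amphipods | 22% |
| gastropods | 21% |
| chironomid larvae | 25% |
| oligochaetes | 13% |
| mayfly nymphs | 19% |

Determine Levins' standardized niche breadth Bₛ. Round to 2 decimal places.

0.95

Convert percentages to proportions (divide by 100).
Σpᵢ² = 0.22² + 0.21² + 0.25² + 0.13² + 0.19² = 0.0484 + 0.0441 + 0.0625 + 0.0169 + 0.0361 = 0.2080
B = 1 / 0.2080 = 4.8077
Bₛ = (B − 1)/(n − 1) = (4.8077 − 1)/(5 − 1) = 3.8077/4 = 0.9519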